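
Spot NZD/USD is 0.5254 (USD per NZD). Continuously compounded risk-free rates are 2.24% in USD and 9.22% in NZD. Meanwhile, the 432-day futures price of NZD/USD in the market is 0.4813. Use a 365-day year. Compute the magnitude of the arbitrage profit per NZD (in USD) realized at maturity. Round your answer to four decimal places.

0.0024 per NZD (in USD)

Fair futures: F* = S·e^(carry·T), with carry = (r_USD − r_NZD) = 0.0224 − 0.0922 = -0.0698
F* = 0.5254 · e^(-0.0698 × 432/365) = 0.5254 · e^-0.082613 = 0.5254 × 0.920707 = 0.4837
Market 0.4813 < fair 0.4837: forward underpriced → reverse cash-and-carry (short spot, go long the forward).
At maturity, profit = |F_mkt − F*| = |0.4813 − 0.4837| = 0.0024 per NZD (in USD)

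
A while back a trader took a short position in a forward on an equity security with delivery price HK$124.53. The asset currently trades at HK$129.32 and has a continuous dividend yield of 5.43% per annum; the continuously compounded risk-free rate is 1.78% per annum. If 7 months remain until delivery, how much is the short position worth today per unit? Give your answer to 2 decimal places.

-HK$2.04

Current fair forward for the remaining 7 months: F = S·e^((r − q)·T), (r − q) = 0.0178 − 0.0543 = -0.0365
F = 129.32 · e^(-0.0365 × 7/12) = 129.32 × 0.978933 = 126.5956
Value of long forward = (F − K)·e^(−rT) = (126.5956 − 124.53) · e^(−0.0178·7/12)
= 2.0656 × 0.989670 = 2.04
Short position value = −(long value) = -HK$2.04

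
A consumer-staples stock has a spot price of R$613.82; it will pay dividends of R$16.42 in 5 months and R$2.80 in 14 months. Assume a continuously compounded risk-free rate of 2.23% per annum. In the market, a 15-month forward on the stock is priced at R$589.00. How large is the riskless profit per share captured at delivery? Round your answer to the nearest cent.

PV(dividends) I = 16.42·e^(−0.0223·5/12) + 2.80·e^(−0.0223·14/12) = 18.9962
Fair forward F* = (S − I)·e^(rT) = (613.82 − 18.9962)·e^0.027875 = 594.8238 × 1.028267 = 611.6377
Market R$589.00 < fair 611.6377: forward underpriced → reverse cash-and-carry (short the stock, invest proceeds at r, pay the dividends, go long the forward).
Profit at T = |F_mkt − F*| = |589.00 − 611.6377| = R$22.64 per share

R$22.64 per share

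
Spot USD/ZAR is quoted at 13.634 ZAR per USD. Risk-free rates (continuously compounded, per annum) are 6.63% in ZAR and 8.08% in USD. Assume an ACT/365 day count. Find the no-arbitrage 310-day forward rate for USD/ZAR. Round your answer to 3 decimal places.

13.467

F = S·e^((r_ZAR − r_USD)T) = 13.634 · e^((0.0663 − 0.0808) × 310/365)
= 13.634 · e^-0.012315 = 13.634 × 0.987761
F = 13.467 ZAR per USD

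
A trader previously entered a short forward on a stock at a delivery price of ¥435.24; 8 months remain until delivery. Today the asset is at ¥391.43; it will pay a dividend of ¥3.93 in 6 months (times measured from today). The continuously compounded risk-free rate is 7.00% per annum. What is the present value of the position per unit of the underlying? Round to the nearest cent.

¥27.76

PV(remaining dividends) I = 3.93·e^(−0.0700·6/12) = 3.7948
Current forward F = (S − I)·e^(rT) = (391.43 − 3.7948)·e^(0.0700·8/12) = 387.6352 × 1.047773 = 406.1537
Value (long) = (F − K)·e^(−rT) = (406.1537 − 435.24) × 0.954405 = -27.7601
Short position value = −(long value) = ¥27.76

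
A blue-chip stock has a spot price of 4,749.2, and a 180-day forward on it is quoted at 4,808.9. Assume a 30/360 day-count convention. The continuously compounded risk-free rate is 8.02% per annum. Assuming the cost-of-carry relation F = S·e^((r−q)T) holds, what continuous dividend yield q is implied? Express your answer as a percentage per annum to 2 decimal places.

From F = S·e^((r−q)T): (r − q) = ln(F/S)/T
ln(4808.9/4749.2) = ln(1.012571) = 0.012493
(r − q) = 0.012493 / (180/360) = 0.024986
q = r − ln(F/S)/T = 0.0802 − 0.024986 = 0.055214
q = 5.52%

5.52%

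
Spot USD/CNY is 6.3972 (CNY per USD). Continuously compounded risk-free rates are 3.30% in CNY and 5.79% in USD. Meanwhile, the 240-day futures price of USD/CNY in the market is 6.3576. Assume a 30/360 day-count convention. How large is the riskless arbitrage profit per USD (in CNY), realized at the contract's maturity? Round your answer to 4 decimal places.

Fair futures: F* = S·e^(carry·T), with carry = (r_CNY − r_USD) = 0.0330 − 0.0579 = -0.0249
F* = 6.3972 · e^(-0.0249 × 240/360) = 6.3972 · e^-0.016600 = 6.3972 × 0.983537 = 6.2919
Market 6.3576 > fair 6.2919: forward overpriced → cash-and-carry (buy spot, short the forward).
At maturity, profit = |F_mkt − F*| = |6.3576 − 6.2919| = 0.0657 per USD (in CNY)

0.0657 per USD (in CNY)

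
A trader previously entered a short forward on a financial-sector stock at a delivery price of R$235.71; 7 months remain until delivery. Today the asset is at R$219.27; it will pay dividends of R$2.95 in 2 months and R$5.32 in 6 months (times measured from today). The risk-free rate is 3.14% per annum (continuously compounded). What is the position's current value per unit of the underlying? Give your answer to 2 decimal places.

R$20.33

PV(remaining dividends) I = 2.95·e^(−0.0314·2/12) + 5.32·e^(−0.0314·6/12) = 8.1717
Current forward F = (S − I)·e^(rT) = (219.27 − 8.1717)·e^(0.0314·7/12) = 211.0983 × 1.018485 = 215.0005
Value (long) = (F − K)·e^(−rT) = (215.0005 − 235.71) × 0.981850 = -20.3336
Short position value = −(long value) = R$20.33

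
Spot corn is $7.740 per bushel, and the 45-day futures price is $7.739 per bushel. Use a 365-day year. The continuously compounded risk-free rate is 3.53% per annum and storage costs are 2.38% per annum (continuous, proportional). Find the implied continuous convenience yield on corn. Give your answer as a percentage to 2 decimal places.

F = S·e^((r+u−y)T) ⇒ (r+u−y) = ln(F/S)/T
ln(7.739/7.740) = -0.000129; /T ⇒ -0.001046
y = r + u − ln(F/S)/T = 0.0353 + 0.0238 + 0.001046 = 0.060146
y = 6.01%

6.01%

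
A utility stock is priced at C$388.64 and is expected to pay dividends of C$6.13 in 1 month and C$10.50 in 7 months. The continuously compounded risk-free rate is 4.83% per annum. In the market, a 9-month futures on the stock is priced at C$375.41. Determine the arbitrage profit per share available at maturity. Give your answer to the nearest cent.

C$10.65 per share

PV(dividends) I = 6.13·e^(−0.0483·1/12) + 10.50·e^(−0.0483·7/12) = 16.3137
Fair futures F* = (S − I)·e^(rT) = (388.64 − 16.3137)·e^0.036225 = 372.3263 × 1.036889 = 386.0610
Market C$375.41 < fair 386.0610: forward underpriced → reverse cash-and-carry (short the stock, invest proceeds at r, pay the dividends, go long the forward).
Profit at T = |F_mkt − F*| = |375.41 − 386.0610| = C$10.65 per share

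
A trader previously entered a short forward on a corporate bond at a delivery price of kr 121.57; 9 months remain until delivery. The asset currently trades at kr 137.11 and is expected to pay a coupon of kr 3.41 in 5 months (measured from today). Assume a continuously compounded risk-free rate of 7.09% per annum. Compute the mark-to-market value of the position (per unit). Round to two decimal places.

-kr 18.52

PV(remaining coupons) I = 3.41·e^(−0.0709·5/12) = 3.3107
Current forward F = (S − I)·e^(rT) = (137.11 − 3.3107)·e^(0.0709·9/12) = 133.7993 × 1.054614 = 141.1066
Value (long) = (F − K)·e^(−rT) = (141.1066 − 121.57) × 0.948214 = 18.5249
Short position value = −(long value) = -kr 18.52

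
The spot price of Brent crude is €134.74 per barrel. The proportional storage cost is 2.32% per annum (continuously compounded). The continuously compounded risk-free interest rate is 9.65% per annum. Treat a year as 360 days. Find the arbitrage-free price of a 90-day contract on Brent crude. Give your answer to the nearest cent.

Net carry = r + u − y = 0.0965 + 0.0232 − 0.0000 = 0.1197
F = S·e^((r+u−y)T) = 134.74 · e^(0.1197 × 90/360) = 134.74 · e^0.029925
= 134.74 × 1.030377 = €138.83 per barrel

€138.83 per barrel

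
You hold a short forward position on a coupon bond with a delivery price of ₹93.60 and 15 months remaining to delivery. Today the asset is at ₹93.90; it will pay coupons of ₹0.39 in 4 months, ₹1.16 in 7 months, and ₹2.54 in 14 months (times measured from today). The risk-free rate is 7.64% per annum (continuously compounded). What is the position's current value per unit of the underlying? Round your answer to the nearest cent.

PV(remaining coupons) I = 0.39·e^(−0.0764·4/12) + 1.16·e^(−0.0764·7/12) + 2.54·e^(−0.0764·14/12) = 3.8130
Current forward F = (S − I)·e^(rT) = (93.90 − 3.8130)·e^(0.0764·15/12) = 90.0870 × 1.100209 = 99.1145
Value (long) = (F − K)·e^(−rT) = (99.1145 − 93.60) × 0.908918 = 5.0122
Short position value = −(long value) = -₹5.01

-₹5.01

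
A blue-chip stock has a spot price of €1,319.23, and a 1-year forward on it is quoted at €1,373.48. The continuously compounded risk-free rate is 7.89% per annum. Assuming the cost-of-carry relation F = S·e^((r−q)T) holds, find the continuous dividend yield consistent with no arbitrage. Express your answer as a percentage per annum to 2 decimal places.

From F = S·e^((r−q)T): (r − q) = ln(F/S)/T
ln(1373.48/1319.23) = ln(1.041122) = 0.040299
(r − q) = 0.040299 / (1) = 0.040299
q = r − ln(F/S)/T = 0.0789 − 0.040299 = 0.038601
q = 3.86%

3.86%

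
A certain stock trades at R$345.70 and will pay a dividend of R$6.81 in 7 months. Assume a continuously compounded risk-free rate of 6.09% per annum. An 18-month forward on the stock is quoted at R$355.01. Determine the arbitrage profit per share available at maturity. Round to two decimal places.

PV(dividends) I = 6.81·e^(−0.0609·7/12) = 6.5723
Fair forward F* = (S − I)·e^(rT) = (345.70 − 6.5723)·e^0.091350 = 339.1277 × 1.095652 = 371.5659
Market R$355.01 < fair 371.5659: forward underpriced → reverse cash-and-carry (short the stock, invest proceeds at r, pay the dividends, go long the forward).
Profit at T = |F_mkt − F*| = |355.01 − 371.5659| = R$16.56 per share

R$16.56 per share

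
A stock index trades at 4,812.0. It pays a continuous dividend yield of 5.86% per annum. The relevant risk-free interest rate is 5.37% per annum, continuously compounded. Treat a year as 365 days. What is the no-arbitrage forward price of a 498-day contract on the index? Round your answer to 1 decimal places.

F = S·e^((r − q)T) = 4812.0 · e^((0.0537 − 0.0586) × 498/365)
= 4812.0 · e^-0.006685 = 4812.0 × 0.993337
F = 4,779.9

4,779.9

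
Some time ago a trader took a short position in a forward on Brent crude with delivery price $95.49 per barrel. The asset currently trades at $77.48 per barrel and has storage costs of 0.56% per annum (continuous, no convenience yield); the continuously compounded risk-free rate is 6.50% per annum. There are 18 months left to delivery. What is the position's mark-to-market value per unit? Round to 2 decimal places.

$8.49 per barrel

Current fair forward for the remaining 18 months: F = S·e^((r + u)·T), (r + u) = 0.0650 + 0.0056 = 0.0706
F = 77.48 · e^(0.0706 × 18/12) = 77.48 × 1.111711 = 86.1354
Value of long forward = (F − K)·e^(−rT) = (86.1354 − 95.49) · e^(−0.0650·18/12)
= -9.3546 × 0.907102 = -8.49
Short position value = −(long value) = $8.49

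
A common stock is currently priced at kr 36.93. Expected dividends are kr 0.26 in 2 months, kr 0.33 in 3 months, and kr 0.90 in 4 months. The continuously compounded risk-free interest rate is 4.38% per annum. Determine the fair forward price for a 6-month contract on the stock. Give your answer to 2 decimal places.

PV(dividends) I = 0.26·e^(−0.0438·2/12) + 0.33·e^(−0.0438·3/12) + 0.90·e^(−0.0438·4/12)
I = 0.2581 + 0.3264 + 0.8870 = 1.4715
F = (S − I)·e^(rT) = (36.93 − 1.4715) · e^(0.0438·6/12)
= 35.4585 · e^0.021900 = 35.4585 × 1.022142 = kr 36.24

kr 36.24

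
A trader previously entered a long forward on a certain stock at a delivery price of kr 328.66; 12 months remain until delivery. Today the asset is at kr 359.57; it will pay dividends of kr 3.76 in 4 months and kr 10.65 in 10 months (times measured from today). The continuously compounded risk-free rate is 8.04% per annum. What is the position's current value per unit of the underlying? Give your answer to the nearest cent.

kr 42.68

PV(remaining dividends) I = 3.76·e^(−0.0804·4/12) + 10.65·e^(−0.0804·10/12) = 13.6204
Current forward F = (S − I)·e^(rT) = (359.57 − 13.6204)·e^(0.0804·12/12) = 345.9496 × 1.083720 = 374.9125
Value (long) = (F − K)·e^(−rT) = (374.9125 − 328.66) × 0.922747 = 42.6794
Value = kr 42.68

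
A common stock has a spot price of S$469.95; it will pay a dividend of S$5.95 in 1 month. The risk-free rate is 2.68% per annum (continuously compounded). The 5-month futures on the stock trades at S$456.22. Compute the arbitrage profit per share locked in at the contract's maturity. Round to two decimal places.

PV(dividends) I = 5.95·e^(−0.0268·1/12) = 5.9367
Fair futures F* = (S − I)·e^(rT) = (469.95 − 5.9367)·e^0.011167 = 464.0133 × 1.011230 = 469.2242
Market S$456.22 < fair 469.2242: forward underpriced → reverse cash-and-carry (short the stock, invest proceeds at r, pay the dividends, go long the forward).
Profit at T = |F_mkt − F*| = |456.22 − 469.2242| = S$13.00 per share

S$13.00 per share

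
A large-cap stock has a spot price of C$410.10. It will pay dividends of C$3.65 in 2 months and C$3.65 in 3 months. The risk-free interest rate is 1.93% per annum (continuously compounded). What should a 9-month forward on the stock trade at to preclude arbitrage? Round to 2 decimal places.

PV(dividends) I = 3.65·e^(−0.0193·2/12) + 3.65·e^(−0.0193·3/12)
I = 3.6383 + 3.6324 = 7.2707
F = (S − I)·e^(rT) = (410.10 − 7.2707) · e^(0.0193·9/12)
= 402.8293 · e^0.014475 = 402.8293 × 1.014580 = C$408.70

C$408.70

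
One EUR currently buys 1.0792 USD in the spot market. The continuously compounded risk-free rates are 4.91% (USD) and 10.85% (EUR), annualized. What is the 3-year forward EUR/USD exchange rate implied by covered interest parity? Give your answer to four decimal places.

F = S·e^((r_USD − r_EUR)T) = 1.0792 · e^((0.0491 − 0.1085) × 3)
= 1.0792 · e^-0.178200 = 1.0792 × 0.836775
F = 0.9030 USD per EUR

0.9030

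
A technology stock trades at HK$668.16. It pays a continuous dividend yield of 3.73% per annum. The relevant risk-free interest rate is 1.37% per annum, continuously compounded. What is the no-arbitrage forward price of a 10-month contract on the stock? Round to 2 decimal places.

HK$655.15

F = S·e^((r − q)T) = 668.16 · e^((0.0137 − 0.0373) × 10/12)
= 668.16 · e^-0.019667 = 668.16 × 0.980525
F = HK$655.15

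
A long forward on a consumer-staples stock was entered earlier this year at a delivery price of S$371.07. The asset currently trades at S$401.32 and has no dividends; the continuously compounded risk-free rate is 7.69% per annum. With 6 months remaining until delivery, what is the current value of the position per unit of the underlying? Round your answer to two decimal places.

Current fair forward for the remaining 6 months: F = S·e^(r·T), r = 0.0769
F = 401.32 · e^(0.0769 × 6/12) = 401.32 × 1.039199 = 417.0513
Value of long forward = (F − K)·e^(−rT) = (417.0513 − 371.07) · e^(−0.0769·6/12)
= 45.9813 × 0.962280 = 44.25

S$44.25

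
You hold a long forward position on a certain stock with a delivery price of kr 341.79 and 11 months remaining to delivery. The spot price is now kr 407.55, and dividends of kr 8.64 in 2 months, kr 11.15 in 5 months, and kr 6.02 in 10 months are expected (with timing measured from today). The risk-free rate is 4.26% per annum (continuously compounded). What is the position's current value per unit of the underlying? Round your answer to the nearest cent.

kr 53.51

PV(remaining dividends) I = 8.64·e^(−0.0426·2/12) + 11.15·e^(−0.0426·5/12) + 6.02·e^(−0.0426·10/12) = 25.3427
Current forward F = (S − I)·e^(rT) = (407.55 − 25.3427)·e^(0.0426·11/12) = 382.2073 × 1.039822 = 397.4276
Value (long) = (F − K)·e^(−rT) = (397.4276 − 341.79) × 0.961703 = 53.5068
Value = kr 53.51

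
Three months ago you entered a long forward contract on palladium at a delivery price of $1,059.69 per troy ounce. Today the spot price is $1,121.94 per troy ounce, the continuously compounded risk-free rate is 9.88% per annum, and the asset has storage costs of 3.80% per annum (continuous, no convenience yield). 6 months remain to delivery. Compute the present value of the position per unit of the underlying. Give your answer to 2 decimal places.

$134.85 per troy ounce

Current fair forward for the remaining 6 months: F = S·e^((r + u)·T), (r + u) = 0.0988 + 0.0380 = 0.1368
F = 1121.94 · e^(0.1368 × 6/12) = 1121.94 × 1.07079354 = 1201.3661
Value of long forward = (F − K)·e^(−rT) = (1201.3661 − 1059.69) · e^(−0.0988·6/12)
= 141.6761 × 0.95180033 = 134.85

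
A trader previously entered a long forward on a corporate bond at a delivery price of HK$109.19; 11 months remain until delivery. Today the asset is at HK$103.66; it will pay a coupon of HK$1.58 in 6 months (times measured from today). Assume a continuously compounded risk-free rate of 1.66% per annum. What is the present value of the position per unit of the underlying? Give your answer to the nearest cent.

-HK$5.45

PV(remaining coupons) I = 1.58·e^(−0.0166·6/12) = 1.5669
Current forward F = (S − I)·e^(rT) = (103.66 − 1.5669)·e^(0.0166·11/12) = 102.0931 × 1.015333 = 103.6585
Value (long) = (F − K)·e^(−rT) = (103.6585 − 109.19) × 0.984899 = -5.4480
Value = -HK$5.45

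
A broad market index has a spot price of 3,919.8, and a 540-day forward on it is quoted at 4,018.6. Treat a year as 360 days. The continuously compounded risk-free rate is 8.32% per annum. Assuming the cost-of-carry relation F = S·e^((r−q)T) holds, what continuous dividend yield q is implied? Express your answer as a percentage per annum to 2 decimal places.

6.66%

From F = S·e^((r−q)T): (r − q) = ln(F/S)/T
ln(4018.6/3919.8) = ln(1.025205) = 0.024893
(r − q) = 0.024893 / (540/360) = 0.016595
q = r − ln(F/S)/T = 0.0832 − 0.016595 = 0.066605
q = 6.66%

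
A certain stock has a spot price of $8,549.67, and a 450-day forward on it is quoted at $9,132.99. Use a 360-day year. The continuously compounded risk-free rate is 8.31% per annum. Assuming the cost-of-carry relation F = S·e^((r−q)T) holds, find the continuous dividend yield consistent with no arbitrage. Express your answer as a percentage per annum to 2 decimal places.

3.03%

From F = S·e^((r−q)T): (r − q) = ln(F/S)/T
ln(9132.99/8549.67) = ln(1.068227) = 0.066000
(r − q) = 0.066000 / (450/360) = 0.052800
q = r − ln(F/S)/T = 0.0831 − 0.052800 = 0.030300
q = 3.03%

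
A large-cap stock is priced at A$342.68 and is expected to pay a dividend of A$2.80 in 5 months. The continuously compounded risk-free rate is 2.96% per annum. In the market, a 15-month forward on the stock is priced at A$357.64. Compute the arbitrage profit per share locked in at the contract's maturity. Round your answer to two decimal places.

PV(dividends) I = 2.80·e^(−0.0296·5/12) = 2.7657
Fair forward F* = (S − I)·e^(rT) = (342.68 − 2.7657)·e^0.037000 = 339.9143 × 1.037693 = 352.7267
Market A$357.64 > fair 352.7267: forward overpriced → cash-and-carry (borrow at r, buy the stock and collect the dividends, short the forward).
Profit at T = |F_mkt − F*| = |357.64 − 352.7267| = A$4.91 per share

A$4.91 per share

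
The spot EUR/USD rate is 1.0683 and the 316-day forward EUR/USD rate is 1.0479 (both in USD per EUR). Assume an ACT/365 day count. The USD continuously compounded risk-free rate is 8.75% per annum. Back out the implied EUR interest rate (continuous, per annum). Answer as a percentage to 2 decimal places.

F = S·e^((r_USD − r_EUR)T) ⇒ r_EUR = r_USD − ln(F/S)/T
ln(1.0479/1.0683) = -0.019280; /(316/365) = -0.022270
r_EUR = 0.0875 + 0.022270 = 0.109770
r_EUR = 10.98%

10.98%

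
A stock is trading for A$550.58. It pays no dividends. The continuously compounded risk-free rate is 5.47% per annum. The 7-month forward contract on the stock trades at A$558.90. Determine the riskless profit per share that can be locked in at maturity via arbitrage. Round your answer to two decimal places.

Fair forward: F* = S·e^(carry·T), with carry = r = 0.0547
F* = 550.58 · e^(0.0547 × 7/12) = 550.58 · e^0.031908 = 550.58 × 1.032423 = A$568.4315
Market A$558.90 < fair A$568.4315: forward underpriced → reverse cash-and-carry (short spot, go long the forward).
At maturity, profit = |F_mkt − F*| = |558.90 − 568.4315| = A$9.53 per share

A$9.53 per share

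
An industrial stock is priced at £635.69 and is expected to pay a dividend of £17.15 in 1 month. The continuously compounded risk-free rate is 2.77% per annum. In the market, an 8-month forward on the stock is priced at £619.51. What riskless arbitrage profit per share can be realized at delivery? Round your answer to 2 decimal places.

PV(dividends) I = 17.15·e^(−0.0277·1/12) = 17.1105
Fair forward F* = (S − I)·e^(rT) = (635.69 − 17.1105)·e^0.018467 = 618.5795 × 1.018639 = 630.1092
Market £619.51 < fair 630.1092: forward underpriced → reverse cash-and-carry (short the stock, invest proceeds at r, pay the dividends, go long the forward).
Profit at T = |F_mkt − F*| = |619.51 − 630.1092| = £10.60 per share

£10.60 per share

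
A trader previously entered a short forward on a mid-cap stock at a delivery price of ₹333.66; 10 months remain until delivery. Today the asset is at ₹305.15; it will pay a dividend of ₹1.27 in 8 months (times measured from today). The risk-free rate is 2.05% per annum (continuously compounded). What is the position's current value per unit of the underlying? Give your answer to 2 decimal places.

₹24.11

PV(remaining dividends) I = 1.27·e^(−0.0205·8/12) = 1.2528
Current forward F = (S − I)·e^(rT) = (305.15 − 1.2528)·e^(0.0205·10/12) = 303.8972 × 1.017230 = 309.1333
Value (long) = (F − K)·e^(−rT) = (309.1333 − 333.66) × 0.983062 = -24.1113
Short position value = −(long value) = ₹24.11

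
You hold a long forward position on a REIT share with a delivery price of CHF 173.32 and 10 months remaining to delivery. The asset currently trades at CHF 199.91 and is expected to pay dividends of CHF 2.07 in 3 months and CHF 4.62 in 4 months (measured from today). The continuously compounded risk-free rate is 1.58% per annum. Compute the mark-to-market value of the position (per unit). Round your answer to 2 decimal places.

CHF 22.20

PV(remaining dividends) I = 2.07·e^(−0.0158·3/12) + 4.62·e^(−0.0158·4/12) = 6.6576
Current forward F = (S − I)·e^(rT) = (199.91 − 6.6576)·e^(0.0158·10/12) = 193.2524 × 1.013254 = 195.8138
Value (long) = (F − K)·e^(−rT) = (195.8138 − 173.32) × 0.986920 = 22.1996
Value = CHF 22.20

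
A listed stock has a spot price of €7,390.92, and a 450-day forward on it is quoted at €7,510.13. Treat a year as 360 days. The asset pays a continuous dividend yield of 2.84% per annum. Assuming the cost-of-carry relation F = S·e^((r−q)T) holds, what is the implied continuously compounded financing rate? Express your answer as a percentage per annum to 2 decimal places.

From F = S·e^((r−q)T): (r − q) = ln(F/S)/T
ln(7510.13/7390.92) = ln(1.016129) = 0.016000
(r − q) = 0.016000 / (450/360) = 0.012800
r = ln(F/S)/T + q = 0.012800 + 0.0284 = 0.041200
r = 4.12%

4.12%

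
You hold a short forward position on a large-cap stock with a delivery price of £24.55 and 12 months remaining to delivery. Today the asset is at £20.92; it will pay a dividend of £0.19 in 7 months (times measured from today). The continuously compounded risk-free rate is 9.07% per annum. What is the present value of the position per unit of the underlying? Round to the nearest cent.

£1.68

PV(remaining dividends) I = 0.19·e^(−0.0907·7/12) = 0.1802
Current forward F = (S − I)·e^(rT) = (20.92 − 0.1802)·e^(0.0907·12/12) = 20.7398 × 1.094940 = 22.7088
Value (long) = (F − K)·e^(−rT) = (22.7088 − 24.55) × 0.913292 = -1.6816
Short position value = −(long value) = £1.68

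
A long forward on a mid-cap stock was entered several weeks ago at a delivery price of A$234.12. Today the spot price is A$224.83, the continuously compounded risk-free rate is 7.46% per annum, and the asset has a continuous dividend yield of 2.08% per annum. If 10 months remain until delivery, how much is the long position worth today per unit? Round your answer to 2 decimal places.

A$0.96

Current fair forward for the remaining 10 months: F = S·e^((r − q)·T), (r − q) = 0.0746 − 0.0208 = 0.0538
F = 224.83 · e^(0.0538 × 10/12) = 224.83 × 1.045854 = 235.1394
Value of long forward = (F − K)·e^(−rT) = (235.1394 − 234.12) · e^(−0.0746·10/12)
= 1.0194 × 0.939726 = 0.96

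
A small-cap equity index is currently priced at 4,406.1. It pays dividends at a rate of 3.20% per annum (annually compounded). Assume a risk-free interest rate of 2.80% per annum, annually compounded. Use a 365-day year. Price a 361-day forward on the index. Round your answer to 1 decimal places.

F = S · (1+r)^T / (1+q)^T
= 4406.1 × 1.027689 / 1.031644 = 4406.1 × 0.996166
F = 4,389.2

4,389.2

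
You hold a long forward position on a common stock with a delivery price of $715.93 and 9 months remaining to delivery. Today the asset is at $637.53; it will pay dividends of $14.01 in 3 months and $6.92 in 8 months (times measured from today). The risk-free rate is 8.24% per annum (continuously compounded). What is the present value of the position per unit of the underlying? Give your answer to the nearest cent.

-$55.77

PV(remaining dividends) I = 14.01·e^(−0.0824·3/12) + 6.92·e^(−0.0824·8/12) = 20.2745
Current forward F = (S − I)·e^(rT) = (637.53 − 20.2745)·e^(0.0824·9/12) = 617.2555 × 1.063750 = 656.6055
Value (long) = (F − K)·e^(−rT) = (656.6055 − 715.93) × 0.940071 = -55.7692
Value = -$55.77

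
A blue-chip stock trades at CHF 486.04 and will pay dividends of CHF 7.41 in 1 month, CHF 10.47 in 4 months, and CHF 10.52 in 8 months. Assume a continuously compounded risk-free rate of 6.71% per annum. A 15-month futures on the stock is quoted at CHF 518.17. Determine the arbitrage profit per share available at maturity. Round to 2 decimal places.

CHF 19.69 per share

PV(dividends) I = 7.41·e^(−0.0671·1/12) + 10.47·e^(−0.0671·4/12) + 10.52·e^(−0.0671·8/12) = 27.6669
Fair futures F* = (S − I)·e^(rT) = (486.04 − 27.6669)·e^0.083875 = 458.3731 × 1.087493 = 498.4775
Market CHF 518.17 > fair 498.4775: forward overpriced → cash-and-carry (borrow at r, buy the stock and collect the dividends, short the forward).
Profit at T = |F_mkt − F*| = |518.17 − 498.4775| = CHF 19.69 per share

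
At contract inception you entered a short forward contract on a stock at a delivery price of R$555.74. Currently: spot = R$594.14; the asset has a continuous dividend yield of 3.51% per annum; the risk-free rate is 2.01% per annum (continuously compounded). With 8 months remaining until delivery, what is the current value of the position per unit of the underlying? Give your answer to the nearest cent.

-R$32.06

Current fair forward for the remaining 8 months: F = S·e^((r − q)·T), (r − q) = 0.0201 − 0.0351 = -0.0150
F = 594.14 · e^(-0.0150 × 8/12) = 594.14 × 0.990050 = 588.2283
Value of long forward = (F − K)·e^(−rT) = (588.2283 − 555.74) · e^(−0.0201·8/12)
= 32.4883 × 0.986689 = 32.06
Short position value = −(long value) = -R$32.06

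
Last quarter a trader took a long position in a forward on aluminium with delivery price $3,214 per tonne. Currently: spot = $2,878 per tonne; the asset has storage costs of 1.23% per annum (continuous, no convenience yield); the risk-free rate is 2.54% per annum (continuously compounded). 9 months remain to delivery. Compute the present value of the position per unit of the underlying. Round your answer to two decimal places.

-$248.68 per tonne

Current fair forward for the remaining 9 months: F = S·e^((r + u)·T), (r + u) = 0.0254 + 0.0123 = 0.0377
F = 2878 · e^(0.0377 × 9/12) = 2878 × 1.02867853 = 2960.5368
Value of long forward = (F − K)·e^(−rT) = (2960.5368 − 3214) · e^(−0.0254·9/12)
= -253.4632 × 0.98113030 = -248.68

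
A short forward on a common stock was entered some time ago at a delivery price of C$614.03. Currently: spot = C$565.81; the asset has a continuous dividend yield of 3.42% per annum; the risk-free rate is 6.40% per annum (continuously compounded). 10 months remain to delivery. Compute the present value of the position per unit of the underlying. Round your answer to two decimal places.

Current fair forward for the remaining 10 months: F = S·e^((r − q)·T), (r − q) = 0.0640 − 0.0342 = 0.0298
F = 565.81 · e^(0.0298 × 10/12) = 565.81 × 1.025144 = 580.0367
Value of long forward = (F − K)·e^(−rT) = (580.0367 − 614.03) · e^(−0.0640·10/12)
= -33.9933 × 0.948064 = -32.23
Short position value = −(long value) = C$32.23

C$32.23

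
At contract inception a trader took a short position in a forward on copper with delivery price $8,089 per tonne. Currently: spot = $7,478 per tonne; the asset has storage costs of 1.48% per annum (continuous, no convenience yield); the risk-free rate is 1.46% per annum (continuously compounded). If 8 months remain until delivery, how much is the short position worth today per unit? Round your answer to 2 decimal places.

Current fair forward for the remaining 8 months: F = S·e^((r + u)·T), (r + u) = 0.0146 + 0.0148 = 0.0294
F = 7478 · e^(0.0294 × 8/12) = 7478 × 1.01979334 = 7626.0146
Value of long forward = (F − K)·e^(−rT) = (7626.0146 − 8089) · e^(−0.0146·8/12)
= -462.9854 × 0.99031388 = -458.50
Short position value = −(long value) = $458.50

$458.50 per tonne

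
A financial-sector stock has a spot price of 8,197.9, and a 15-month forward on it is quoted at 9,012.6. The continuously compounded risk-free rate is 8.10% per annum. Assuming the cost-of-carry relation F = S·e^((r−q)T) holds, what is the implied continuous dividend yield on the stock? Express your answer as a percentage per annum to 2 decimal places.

0.52%

From F = S·e^((r−q)T): (r − q) = ln(F/S)/T
ln(9012.6/8197.9) = ln(1.099379) = 0.094745
(r − q) = 0.094745 / (15/12) = 0.075796
q = r − ln(F/S)/T = 0.0810 − 0.075796 = 0.005204
q = 0.52%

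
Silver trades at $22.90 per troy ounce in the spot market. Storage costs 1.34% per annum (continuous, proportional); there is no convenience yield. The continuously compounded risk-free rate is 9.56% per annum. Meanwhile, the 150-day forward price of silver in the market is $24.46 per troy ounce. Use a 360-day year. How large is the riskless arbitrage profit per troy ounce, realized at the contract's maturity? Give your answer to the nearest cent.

$0.50 per troy ounce

Fair forward: F* = S·e^(carry·T), with carry = (r + u) = 0.0956 + 0.0134 = 0.1090
F* = 22.90 · e^(0.1090 × 150/360) = 22.90 · e^0.045417 = 22.90 × 1.046464 = $23.9640
Market $24.46 > fair $23.9640: forward overpriced → cash-and-carry (buy spot, short the forward).
At maturity, profit = |F_mkt − F*| = |24.46 − 23.9640| = $0.50 per troy ounce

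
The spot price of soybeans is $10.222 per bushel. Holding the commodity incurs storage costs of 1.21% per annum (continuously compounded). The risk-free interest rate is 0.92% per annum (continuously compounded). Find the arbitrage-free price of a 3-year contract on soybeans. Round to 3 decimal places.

$10.897 per bushel

Net carry = r + u − y = 0.0092 + 0.0121 − 0.0000 = 0.0213
F = S·e^((r+u−y)T) = 10.222 · e^(0.0213 × 3) = 10.222 · e^0.063900
= 10.222 × 1.065986 = $10.897 per bushel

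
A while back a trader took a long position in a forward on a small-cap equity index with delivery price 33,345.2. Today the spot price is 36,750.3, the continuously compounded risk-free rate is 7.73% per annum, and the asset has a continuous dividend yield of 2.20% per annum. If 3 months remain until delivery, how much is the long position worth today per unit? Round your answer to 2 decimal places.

3841.74

Current fair forward for the remaining 3 months: F = S·e^((r − q)·T), (r − q) = 0.0773 − 0.0220 = 0.0553
F = 36750.3 · e^(0.0553 × 3/12) = 36750.3 × 1.01392101 = 37261.9013
Value of long forward = (F − K)·e^(−rT) = (37261.9013 − 33345.2) · e^(−0.0773·3/12)
= 3916.7013 × 0.98086053 = 3841.74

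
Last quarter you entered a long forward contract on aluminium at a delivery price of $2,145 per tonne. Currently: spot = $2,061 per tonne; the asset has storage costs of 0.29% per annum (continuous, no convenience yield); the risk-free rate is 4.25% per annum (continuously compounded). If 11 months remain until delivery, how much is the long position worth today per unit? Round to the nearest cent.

$3.44 per tonne

Current fair forward for the remaining 11 months: F = S·e^((r + u)·T), (r + u) = 0.0425 + 0.0029 = 0.0454
F = 2061 · e^(0.0454 × 11/12) = 2061 × 1.04249478 = 2148.5817
Value of long forward = (F − K)·e^(−rT) = (2148.5817 − 2145) · e^(−0.0425·11/12)
= 3.5817 × 0.96179078 = 3.44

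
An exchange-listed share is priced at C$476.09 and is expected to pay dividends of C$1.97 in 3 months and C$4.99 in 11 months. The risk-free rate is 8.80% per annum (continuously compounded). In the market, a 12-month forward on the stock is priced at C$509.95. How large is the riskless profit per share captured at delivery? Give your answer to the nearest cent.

C$2.80 per share

PV(dividends) I = 1.97·e^(−0.0880·3/12) + 4.99·e^(−0.0880·11/12) = 6.5304
Fair forward F* = (S − I)·e^(rT) = (476.09 − 6.5304)·e^0.088000 = 469.5596 × 1.091988 = 512.7534
Market C$509.95 < fair 512.7534: forward underpriced → reverse cash-and-carry (short the stock, invest proceeds at r, pay the dividends, go long the forward).
Profit at T = |F_mkt − F*| = |509.95 − 512.7534| = C$2.80 per share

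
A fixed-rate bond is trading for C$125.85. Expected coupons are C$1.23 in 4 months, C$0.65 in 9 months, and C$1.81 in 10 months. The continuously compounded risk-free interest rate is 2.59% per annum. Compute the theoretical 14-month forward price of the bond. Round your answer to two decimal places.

PV(coupons) I = 1.23·e^(−0.0259·4/12) + 0.65·e^(−0.0259·9/12) + 1.81·e^(−0.0259·10/12)
I = 1.2194 + 0.6375 + 1.7714 = 3.6283
F = (S − I)·e^(rT) = (125.85 − 3.6283) · e^(0.0259·14/12)
= 122.2217 · e^0.030217 = 122.2217 × 1.030678 = C$125.97

C$125.97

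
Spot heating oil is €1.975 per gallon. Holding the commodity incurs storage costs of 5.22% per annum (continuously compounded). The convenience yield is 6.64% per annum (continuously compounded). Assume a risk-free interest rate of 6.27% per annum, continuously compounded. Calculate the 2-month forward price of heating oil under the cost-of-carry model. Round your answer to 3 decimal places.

Net carry = r + u − y = 0.0627 + 0.0522 − 0.0664 = 0.0485
F = S·e^((r+u−y)T) = 1.975 · e^(0.0485 × 2/12) = 1.975 · e^0.008083
= 1.975 × 1.008116 = €1.991 per gallon

€1.991 per gallon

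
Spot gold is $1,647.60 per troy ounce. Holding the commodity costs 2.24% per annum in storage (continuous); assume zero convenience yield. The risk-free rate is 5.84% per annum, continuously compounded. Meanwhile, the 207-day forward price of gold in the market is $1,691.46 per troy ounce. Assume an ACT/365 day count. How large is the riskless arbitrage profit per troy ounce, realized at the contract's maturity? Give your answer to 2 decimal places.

Fair forward: F* = S·e^(carry·T), with carry = (r + u) = 0.0584 + 0.0224 = 0.0808
F* = 1647.60 · e^(0.0808 × 207/365) = 1647.60 · e^0.04582356 = 1647.60 × 1.04688968 = $1724.8554
Market $1691.46 < fair $1724.8554: forward underpriced → reverse cash-and-carry (short spot, go long the forward).
At maturity, profit = |F_mkt − F*| = |1691.46 − 1724.8554| = $33.40 per troy ounce

$33.40 per troy ounce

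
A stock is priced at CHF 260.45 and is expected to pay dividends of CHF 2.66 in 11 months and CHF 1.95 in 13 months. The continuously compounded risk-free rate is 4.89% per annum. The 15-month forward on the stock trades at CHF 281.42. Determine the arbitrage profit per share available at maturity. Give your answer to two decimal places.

CHF 9.22 per share

PV(dividends) I = 2.66·e^(−0.0489·11/12) + 1.95·e^(−0.0489·13/12) = 4.3928
Fair forward F* = (S − I)·e^(rT) = (260.45 − 4.3928)·e^0.061125 = 256.0572 × 1.063032 = 272.1970
Market CHF 281.42 > fair 272.1970: forward overpriced → cash-and-carry (borrow at r, buy the stock and collect the dividends, short the forward).
Profit at T = |F_mkt − F*| = |281.42 − 272.1970| = CHF 9.22 per share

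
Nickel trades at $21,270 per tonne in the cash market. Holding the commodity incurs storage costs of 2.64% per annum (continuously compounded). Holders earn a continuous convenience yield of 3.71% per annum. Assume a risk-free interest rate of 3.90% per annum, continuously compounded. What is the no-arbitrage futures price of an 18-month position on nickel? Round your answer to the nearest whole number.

$22,192 per tonne

Net carry = r + u − y = 0.0390 + 0.0264 − 0.0371 = 0.0283
F = S·e^((r+u−y)T) = 21270 · e^(0.0283 × 18/12) = 21270 · e^0.042450
= 21270 × 1.043364 = $22,192 per tonne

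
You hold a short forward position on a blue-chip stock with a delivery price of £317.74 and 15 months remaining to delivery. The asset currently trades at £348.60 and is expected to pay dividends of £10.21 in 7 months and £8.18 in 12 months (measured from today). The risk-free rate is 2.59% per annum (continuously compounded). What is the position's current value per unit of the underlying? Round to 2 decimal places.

PV(remaining dividends) I = 10.21·e^(−0.0259·7/12) + 8.18·e^(−0.0259·12/12) = 18.0278
Current forward F = (S − I)·e^(rT) = (348.60 − 18.0278)·e^(0.0259·15/12) = 330.5722 × 1.032905 = 341.4497
Value (long) = (F − K)·e^(−rT) = (341.4497 − 317.74) × 0.968143 = 22.9544
Short position value = −(long value) = -£22.95

-£22.95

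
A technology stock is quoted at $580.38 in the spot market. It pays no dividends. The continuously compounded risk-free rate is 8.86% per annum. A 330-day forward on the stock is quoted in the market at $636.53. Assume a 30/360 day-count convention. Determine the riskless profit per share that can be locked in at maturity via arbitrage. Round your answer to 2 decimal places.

Fair forward: F* = S·e^(carry·T), with carry = r = 0.0886
F* = 580.38 · e^(0.0886 × 330/360) = 580.38 · e^0.081217 = 580.38 × 1.084606 = $629.4836
Market $636.53 > fair $629.4836: forward overpriced → cash-and-carry (buy spot, short the forward).
At maturity, profit = |F_mkt − F*| = |636.53 − 629.4836| = $7.05 per share

$7.05 per share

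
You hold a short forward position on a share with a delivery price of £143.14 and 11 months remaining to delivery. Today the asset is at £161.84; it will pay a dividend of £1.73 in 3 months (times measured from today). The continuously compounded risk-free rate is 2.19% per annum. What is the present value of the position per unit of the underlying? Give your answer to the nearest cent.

-£19.82

PV(remaining dividends) I = 1.73·e^(−0.0219·3/12) = 1.7206
Current forward F = (S − I)·e^(rT) = (161.84 − 1.7206)·e^(0.0219·11/12) = 160.1194 × 1.020278 = 163.3663
Value (long) = (F − K)·e^(−rT) = (163.3663 − 143.14) × 0.980125 = 19.8243
Short position value = −(long value) = -£19.82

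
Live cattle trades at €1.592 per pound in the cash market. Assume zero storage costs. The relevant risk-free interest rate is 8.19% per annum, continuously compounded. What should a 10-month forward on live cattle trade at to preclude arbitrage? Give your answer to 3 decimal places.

€1.704 per pound

F = S·e^(rT) = 1.592 · e^(0.0819 × 10/12) = 1.592 · e^0.068250
= 1.592 × 1.070633 = €1.704 per pound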